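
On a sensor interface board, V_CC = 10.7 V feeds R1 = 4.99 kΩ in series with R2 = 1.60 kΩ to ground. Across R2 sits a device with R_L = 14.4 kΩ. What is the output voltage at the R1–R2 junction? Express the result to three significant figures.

First combine the lower leg with the load: R2 ‖ R_L = 1.440 kΩ.
Then V_out = V_CC · R2'/(R1 + R2') = 10.7 × 1.440/6.430 = 2.396 V.
(Unloaded it would be 2.60 V; the load pulls it down.)

V_out ≈ 2.40 V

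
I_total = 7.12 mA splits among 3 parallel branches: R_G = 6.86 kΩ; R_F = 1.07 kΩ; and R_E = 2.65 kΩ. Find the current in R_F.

I ≈ 4.56 mA

ΣG = 1/6.86 + 1/1.07 + 1/2.65 = 1.458.
R_F takes the fraction G_k/ΣG = 0.9346/1.458 = 0.6411, so I = 7.12 × 0.6411 = 4.565 mA.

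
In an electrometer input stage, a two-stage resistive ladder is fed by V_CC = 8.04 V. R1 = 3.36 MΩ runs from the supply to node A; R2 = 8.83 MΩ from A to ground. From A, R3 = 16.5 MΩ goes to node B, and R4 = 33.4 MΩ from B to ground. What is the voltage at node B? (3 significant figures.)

V_B ≈ 3.72 V

Looking into the second stage from A: R3 + R4 = 49.90 MΩ appears in parallel with R2.
Effective lower resistance at A: R2 ‖ 49.90 = 7.502 MΩ.
V_A = 8.04 × 7.502/(3.36 + 7.502) = 5.553 V.
Stage 2 is unloaded, so V_B = V_A · R4/(R3+R4) = 5.553 × 33.4/49.90 = 3.717 V.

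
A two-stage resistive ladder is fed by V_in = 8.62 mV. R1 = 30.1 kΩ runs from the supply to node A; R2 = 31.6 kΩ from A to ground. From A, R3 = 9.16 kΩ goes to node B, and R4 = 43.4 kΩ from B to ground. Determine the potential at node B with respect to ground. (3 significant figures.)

The second stage (R3 + R4 = 52.56 kΩ) loads node A in parallel with R2.
R2 ‖ (R3+R4) = 19.73 kΩ.
So V_A = 8.62 × 0.3960 = 3.414 mV.
Stage 2 is unloaded, so V_B = V_A · R4/(R3+R4) = 3.414 × 43.4/52.56 = 2.819 mV.

V_B ≈ 2.82 mV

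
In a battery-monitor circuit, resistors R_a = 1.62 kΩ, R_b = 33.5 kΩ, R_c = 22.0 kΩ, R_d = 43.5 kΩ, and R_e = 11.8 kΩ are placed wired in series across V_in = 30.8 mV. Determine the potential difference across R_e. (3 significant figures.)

V ≈ 3.23 mV

Total series resistance ΣR = 1.62 + 33.5 + 22.0 + 43.5 + 11.8 = 112.4 kΩ.
By the voltage-divider rule, V = 30.8 × 11.80/112.4 = 3.233 mV.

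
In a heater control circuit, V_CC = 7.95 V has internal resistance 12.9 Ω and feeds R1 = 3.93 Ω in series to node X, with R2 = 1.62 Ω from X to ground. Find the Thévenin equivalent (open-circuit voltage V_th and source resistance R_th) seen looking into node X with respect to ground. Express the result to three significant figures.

V_th ≈ 0.698 V, R_th ≈ 1.48 Ω

R1' = 12.9 + 3.93 = 16.83 Ω (source resistance + R1).
V_th is the unloaded tap voltage: V_CC · R2/(R1'+R2) = 7.95 × 0.08780 = 0.6980 V.
Looking into X with the source shorted: R_th = R1'·R2/(R1'+R2) = 16.83 × 1.62/18.45 = 1.478 Ω.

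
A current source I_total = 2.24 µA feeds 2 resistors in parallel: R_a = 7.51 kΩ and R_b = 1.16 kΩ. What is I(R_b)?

I ≈ 1.94 µA

Two-branch current divider: I_k = I_total · R_other/(R_1 + R_2).
I(R_b) = 2.24 × 7.51/(7.51 + 1.16) = 2.24 × 0.8662 = 1.940 µA.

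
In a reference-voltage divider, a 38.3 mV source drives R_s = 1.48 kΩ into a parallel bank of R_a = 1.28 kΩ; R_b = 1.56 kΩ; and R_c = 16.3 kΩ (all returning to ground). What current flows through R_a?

I ≈ 9.36 µA

Combine the parallel branches: R_p = (1/1.28 + 1/1.56 + 1/16.3)⁻¹ = 0.6740 kΩ.
V_A = 38.3 × 0.6740/2.154 = 11.98 mV.
Branch current I = V_A/R_a = 11.98/1.28 = 9.363 µA.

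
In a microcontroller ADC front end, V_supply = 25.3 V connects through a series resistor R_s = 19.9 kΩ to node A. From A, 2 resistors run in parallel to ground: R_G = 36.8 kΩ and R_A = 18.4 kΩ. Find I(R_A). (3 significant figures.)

Combine the parallel branches: R_p = (1/36.8 + 1/18.4)⁻¹ = 12.27 kΩ.
V_A = 25.3 × 12.27/32.17 = 9.648 V.
I(R_A) = V_A / R_A = 9.648/18.4 = 0.5244 mA.

I ≈ 0.524 mA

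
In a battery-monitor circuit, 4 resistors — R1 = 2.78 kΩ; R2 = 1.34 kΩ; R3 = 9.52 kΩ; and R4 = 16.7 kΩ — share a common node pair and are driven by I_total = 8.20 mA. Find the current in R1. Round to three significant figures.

Total conductance ΣG = 1/2.78 + 1/1.34 + 1/9.52 + 1/16.7 = 1.271 (units of 1/kΩ).
By the current-divider rule, I = I_total · G_k/ΣG = 8.20 × 0.2830 = 2.321 mA.

I ≈ 2.32 mA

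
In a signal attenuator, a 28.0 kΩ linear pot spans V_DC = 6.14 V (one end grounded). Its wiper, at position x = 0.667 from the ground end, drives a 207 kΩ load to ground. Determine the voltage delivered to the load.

Lower segment x·R_p = 18.68 kΩ; upper segment (1−x)·R_p = 9.324 kΩ.
R_L loads the lower segment: effective lower R = 17.13 kΩ.
Then V_out = V_DC · 17.13/(9.324 + 17.13) = 3.976 V.
(Unloaded: V_out = x·V_DC = 4.10 V.)

V_out ≈ 3.98 V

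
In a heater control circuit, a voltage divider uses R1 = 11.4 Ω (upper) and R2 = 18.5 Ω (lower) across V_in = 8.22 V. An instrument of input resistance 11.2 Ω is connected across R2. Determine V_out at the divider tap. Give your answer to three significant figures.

First combine the lower leg with the load: R2 ‖ R_L = 6.976 Ω.
Now apply the divider: V_out = 8.22 × 0.3796 = 3.121 V.
(Unloaded it would be 5.09 V; the load pulls it down.)

V_out ≈ 3.12 V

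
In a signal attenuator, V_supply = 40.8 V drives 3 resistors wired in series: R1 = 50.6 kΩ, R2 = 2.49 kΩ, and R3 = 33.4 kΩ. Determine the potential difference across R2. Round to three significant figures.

V ≈ 1.17 V

Series total: ΣR = 50.6 + 2.49 + 33.4 = 86.49 kΩ.
V = V_supply · R/ΣR = 40.8 × 0.02879 = 1.175 V.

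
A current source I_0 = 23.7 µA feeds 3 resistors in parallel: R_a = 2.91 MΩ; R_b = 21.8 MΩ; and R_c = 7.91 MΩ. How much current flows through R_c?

Conductances: ΣG = 1/2.91 + 1/21.8 + 1/7.91 = 0.5159 (1/MΩ).
Current divider: I(R_c) = I_0 · G_k/ΣG = 23.7 × (0.1264/0.5159) = 23.7 × 0.2450 = 5.807 µA.

I ≈ 5.81 µA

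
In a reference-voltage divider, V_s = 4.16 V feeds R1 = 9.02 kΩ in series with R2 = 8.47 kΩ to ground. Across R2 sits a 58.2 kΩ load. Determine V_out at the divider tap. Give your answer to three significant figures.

V_out ≈ 1.87 V

R2 ‖ R_L = (8.47 × 58.2)/(8.47 + 58.2) = 7.394 kΩ.
Voltage divider with the loaded lower leg: V_out = 4.16 × 7.394/(9.02 + 7.394) = 4.16 × 0.4505 = 1.874 V.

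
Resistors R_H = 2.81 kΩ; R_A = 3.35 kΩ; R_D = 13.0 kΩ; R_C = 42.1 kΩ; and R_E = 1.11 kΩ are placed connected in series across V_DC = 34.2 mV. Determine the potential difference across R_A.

V ≈ 1.84 mV

Series total: ΣR = 2.81 + 3.35 + 13.0 + 42.1 + 1.11 = 62.37 kΩ.
By the voltage-divider rule, V = 34.2 × 3.350/62.37 = 1.837 mV.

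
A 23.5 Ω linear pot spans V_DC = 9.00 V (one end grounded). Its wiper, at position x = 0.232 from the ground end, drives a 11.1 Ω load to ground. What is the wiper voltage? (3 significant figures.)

The pot divides into 18.05 Ω above the wiper and 5.452 Ω below.
R_L loads the lower segment: effective lower R = 3.656 Ω.
Then V_out = V_DC · 3.656/(18.05 + 3.656) = 1.516 V.

V_out ≈ 1.52 V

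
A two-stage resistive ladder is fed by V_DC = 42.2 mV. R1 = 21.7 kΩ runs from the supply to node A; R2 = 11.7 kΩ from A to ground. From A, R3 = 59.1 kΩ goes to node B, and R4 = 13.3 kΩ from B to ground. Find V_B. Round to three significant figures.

The second stage (R3 + R4 = 72.40 kΩ) loads node A in parallel with R2.
Effective lower resistance at A: R2 ‖ 72.40 = 10.07 kΩ.
So V_A = 42.2 × 0.3170 = 13.38 mV.
Stage 2 is unloaded, so V_B = V_A · R4/(R3+R4) = 13.38 × 13.3/72.40 = 2.458 mV.

V_B ≈ 2.46 mV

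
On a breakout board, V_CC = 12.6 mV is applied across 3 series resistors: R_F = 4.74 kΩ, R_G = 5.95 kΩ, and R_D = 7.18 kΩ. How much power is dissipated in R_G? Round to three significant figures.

P ≈ 2.96 nW

Series current I = V_CC/ΣR = 12.6/17.87 = 0.7051 µA.
P = I²R = 0.4972 × 5.95 = 2.958 nW.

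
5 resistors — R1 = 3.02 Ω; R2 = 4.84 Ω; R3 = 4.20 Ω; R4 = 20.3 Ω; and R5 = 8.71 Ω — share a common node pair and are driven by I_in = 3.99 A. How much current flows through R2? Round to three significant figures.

I ≈ 0.877 A

Conductances: ΣG = 1/3.02 + 1/4.84 + 1/4.20 + 1/20.3 + 1/8.71 = 0.9399 (1/Ω).
Current divider: I(R2) = I_in · G_k/ΣG = 3.99 × (0.2066/0.9399) = 3.99 × 0.2198 = 0.8771 A.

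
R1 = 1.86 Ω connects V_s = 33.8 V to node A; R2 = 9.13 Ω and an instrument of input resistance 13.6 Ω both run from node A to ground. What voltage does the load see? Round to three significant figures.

The load sits in parallel with R2, giving an effective lower resistance R2' = R2·R_L/(R2+R_L) = 5.463 Ω.
Voltage divider with the loaded lower leg: V_out = 33.8 × 5.463/(1.86 + 5.463) = 33.8 × 0.7460 = 25.21 V.

V_out ≈ 25.2 V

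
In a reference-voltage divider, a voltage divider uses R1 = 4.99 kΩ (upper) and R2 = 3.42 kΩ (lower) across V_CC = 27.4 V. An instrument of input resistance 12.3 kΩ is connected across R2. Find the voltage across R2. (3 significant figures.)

First combine the lower leg with the load: R2 ‖ R_L = 2.676 kΩ.
Voltage divider with the loaded lower leg: V_out = 27.4 × 2.676/(4.99 + 2.676) = 27.4 × 0.3491 = 9.565 V.

V_out ≈ 9.56 V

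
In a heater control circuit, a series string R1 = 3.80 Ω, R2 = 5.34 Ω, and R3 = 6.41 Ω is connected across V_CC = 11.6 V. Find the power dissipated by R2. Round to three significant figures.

P ≈ 2.97 W

ΣR = 15.55 Ω → I = 11.6/15.55 = 0.7460 A.
V(R2) = I·R = 3.984 V; P = V·I = 3.984 × 0.7460 = 2.972 W.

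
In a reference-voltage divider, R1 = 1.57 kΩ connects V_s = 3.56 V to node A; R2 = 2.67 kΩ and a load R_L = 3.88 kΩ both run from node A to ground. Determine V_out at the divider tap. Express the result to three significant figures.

V_out ≈ 1.79 V

First combine the lower leg with the load: R2 ‖ R_L = 1.582 kΩ.
Then V_out = V_s · R2'/(R1 + R2') = 3.56 × 1.582/3.152 = 1.787 V.
(Unloaded it would be 2.24 V; the load pulls it down.)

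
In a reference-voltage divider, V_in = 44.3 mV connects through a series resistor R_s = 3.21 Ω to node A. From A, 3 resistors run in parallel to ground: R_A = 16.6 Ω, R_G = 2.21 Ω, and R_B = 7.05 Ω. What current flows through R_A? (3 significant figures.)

Parallel bank: R_p = 1/(1/16.6 + 1/2.21 + 1/7.05) = 1.528 Ω.
V_A by voltage divider: V_A = 44.3 × 1.528/(3.21 + 1.528) = 14.28 mV.
Branch current I = V_A/R_A = 14.28/16.6 = 0.8605 mA.

I ≈ 0.861 mA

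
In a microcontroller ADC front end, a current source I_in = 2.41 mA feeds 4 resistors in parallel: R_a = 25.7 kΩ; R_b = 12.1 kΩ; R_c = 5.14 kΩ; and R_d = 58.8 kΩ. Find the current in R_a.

Total conductance ΣG = 1/25.7 + 1/12.1 + 1/5.14 + 1/58.8 = 0.3331 (units of 1/kΩ).
R_a takes the fraction G_k/ΣG = 0.03891/0.3331 = 0.1168, so I = 2.41 × 0.1168 = 0.2815 mA.

I ≈ 0.282 mA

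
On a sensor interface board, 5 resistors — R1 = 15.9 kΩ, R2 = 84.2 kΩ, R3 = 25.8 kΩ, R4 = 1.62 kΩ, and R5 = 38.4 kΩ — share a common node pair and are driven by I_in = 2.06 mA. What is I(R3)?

I ≈ 0.105 mA

ΣG = 1/15.9 + 1/84.2 + 1/25.8 + 1/1.62 + 1/38.4 = 0.7569.
R3 takes the fraction G_k/ΣG = 0.03876/0.7569 = 0.05121, so I = 2.06 × 0.05121 = 0.1055 mA.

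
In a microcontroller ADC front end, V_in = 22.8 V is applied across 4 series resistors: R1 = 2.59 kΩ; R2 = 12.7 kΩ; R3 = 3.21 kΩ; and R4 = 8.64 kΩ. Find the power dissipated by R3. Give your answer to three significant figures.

P ≈ 2.27 mW

ΣR = 27.14 kΩ → I = 22.8/27.14 = 0.8401 mA.
P(R3) = I²·R3 = (0.8401)² × 3.21 = 2.265 mW.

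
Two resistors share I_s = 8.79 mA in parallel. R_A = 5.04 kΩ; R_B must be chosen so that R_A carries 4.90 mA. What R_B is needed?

The fraction through R_A equals R_B/(R_A+R_B).
With f = 0.5575, R_B = R_A · f/(1−f) = 5.04 × 1.260 = 6.349 kΩ.

R_B ≈ 6.35 kΩ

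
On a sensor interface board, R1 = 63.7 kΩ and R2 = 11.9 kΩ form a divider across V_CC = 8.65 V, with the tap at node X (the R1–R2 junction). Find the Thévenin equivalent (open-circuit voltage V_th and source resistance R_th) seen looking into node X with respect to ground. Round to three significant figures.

V_th is the unloaded tap voltage: V_CC · R2/(R1+R2) = 8.65 × 0.1574 = 1.362 V.
Zeroing V_CC shorts the top of R1 to ground, so R_th = R1 ‖ R2 = 10.03 kΩ.

V_th ≈ 1.36 V, R_th ≈ 10.0 kΩ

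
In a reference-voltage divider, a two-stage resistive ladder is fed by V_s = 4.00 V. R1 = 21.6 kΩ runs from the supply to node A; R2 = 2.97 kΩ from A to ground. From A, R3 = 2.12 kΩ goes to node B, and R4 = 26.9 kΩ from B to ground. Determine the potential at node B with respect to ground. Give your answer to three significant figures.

The second stage (R3 + R4 = 29.02 kΩ) loads node A in parallel with R2.
R2 ‖ (R3+R4) = 2.694 kΩ.
First divider: V_A = V_s · 2.694/(21.6 + 2.694) = 0.4436 V.
Stage 2 is unloaded, so V_B = V_A · R4/(R3+R4) = 0.4436 × 26.9/29.02 = 0.4112 V.

V_B ≈ 0.411 V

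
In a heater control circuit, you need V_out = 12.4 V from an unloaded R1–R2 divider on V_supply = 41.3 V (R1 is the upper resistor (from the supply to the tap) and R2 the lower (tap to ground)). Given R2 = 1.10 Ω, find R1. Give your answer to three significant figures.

V_out/V_supply = R2/(R1+R2) = 0.3002.
Rearranging, R1 = R2·(1−k)/k = 1.10 × 2.331 = 2.564 Ω.

R1 ≈ 2.56 Ω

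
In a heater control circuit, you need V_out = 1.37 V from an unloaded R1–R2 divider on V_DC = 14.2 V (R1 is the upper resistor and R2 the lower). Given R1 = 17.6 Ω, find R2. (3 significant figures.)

The divider ratio is R2/(R1+R2) = 1.37/14.2 = 0.09648.
R2 = R1 · 0.09648/(1 − 0.09648) = 1.879 Ω.

R2 ≈ 1.88 Ω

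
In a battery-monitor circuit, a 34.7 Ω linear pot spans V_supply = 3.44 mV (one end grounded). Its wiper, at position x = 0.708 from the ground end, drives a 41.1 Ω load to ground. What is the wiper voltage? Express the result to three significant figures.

The pot divides into 10.13 Ω above the wiper and 24.57 Ω below.
Lower segment in parallel with the load: 24.57 ‖ 41.1 = 15.38 Ω.
Loaded-divider output: V_out = 3.44 × 0.6028 = 2.074 mV.
(Unloaded: V_out = x·V_supply = 2.44 mV.)

V_out ≈ 2.07 mV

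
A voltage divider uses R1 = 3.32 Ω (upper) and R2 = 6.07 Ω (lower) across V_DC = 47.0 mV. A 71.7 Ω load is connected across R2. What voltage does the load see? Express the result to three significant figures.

V_out ≈ 29.5 mV

The load sits in parallel with R2, giving an effective lower resistance R2' = R2·R_L/(R2+R_L) = 5.596 Ω.
Then V_out = V_DC · R2'/(R1 + R2') = 47.0 × 5.596/8.916 = 29.50 mV.
(Unloaded it would be 30.4 mV; the load pulls it down.)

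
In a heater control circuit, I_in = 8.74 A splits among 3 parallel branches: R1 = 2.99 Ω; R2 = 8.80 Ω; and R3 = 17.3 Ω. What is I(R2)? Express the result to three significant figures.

Conductances: ΣG = 1/2.99 + 1/8.80 + 1/17.3 = 0.5059 (1/Ω).
By the current-divider rule, I = I_in · G_k/ΣG = 8.74 × 0.2246 = 1.963 A.

I ≈ 1.96 A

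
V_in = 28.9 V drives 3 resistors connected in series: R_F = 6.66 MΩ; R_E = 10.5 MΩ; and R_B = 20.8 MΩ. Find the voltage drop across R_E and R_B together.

Total series resistance ΣR = 6.66 + 10.5 + 20.8 = 37.96 MΩ.
R_{R_E..R_B} = 10.5 + 20.8 = 31.30 MΩ.
Voltage divider: V = V_in · (31.30 / 37.96) = 28.9 × 0.8246 = 23.83 V.

V ≈ 23.8 V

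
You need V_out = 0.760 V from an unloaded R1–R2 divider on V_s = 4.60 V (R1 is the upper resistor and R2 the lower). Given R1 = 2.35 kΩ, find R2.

Required fraction k = V_out/V_s = 0.1652.
So R2 = R1 · V_out/(V_s − V_out) = 2.35 × 0.760/(4.60 − 0.760) = 2.35 × 0.1979 = 0.4651 kΩ.

R2 ≈ 0.465 kΩ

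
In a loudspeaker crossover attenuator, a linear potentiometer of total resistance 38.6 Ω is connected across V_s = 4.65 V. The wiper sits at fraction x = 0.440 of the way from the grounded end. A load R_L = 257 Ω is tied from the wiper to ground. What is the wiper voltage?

V_out ≈ 1.97 V

Lower segment x·R_p = 16.98 Ω; upper segment (1−x)·R_p = 21.62 Ω.
(x·R_p) ‖ R_L = 15.93 Ω.
Loaded-divider output: V_out = 4.65 × 0.4243 = 1.973 V.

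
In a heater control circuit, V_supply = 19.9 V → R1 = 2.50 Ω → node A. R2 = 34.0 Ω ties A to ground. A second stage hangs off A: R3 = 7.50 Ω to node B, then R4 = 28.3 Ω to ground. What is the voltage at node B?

V_B ≈ 13.8 V

Looking into the second stage from A: R3 + R4 = 35.80 Ω appears in parallel with R2.
Effective lower resistance at A: R2 ‖ 35.80 = 17.44 Ω.
First divider: V_A = V_supply · 17.44/(2.50 + 17.44) = 17.40 V.
Then the unloaded second divider: V_B = V_A × R4/(R3+R4) = 17.40 × 0.7905 = 13.76 V.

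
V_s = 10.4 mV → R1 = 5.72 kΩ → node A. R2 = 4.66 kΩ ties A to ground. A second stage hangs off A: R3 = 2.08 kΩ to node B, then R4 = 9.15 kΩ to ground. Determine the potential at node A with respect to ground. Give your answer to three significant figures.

V_A ≈ 3.80 mV

The second stage (R3 + R4 = 11.23 kΩ) loads node A in parallel with R2.
Effective lower resistance at A: R2 ‖ 11.23 = 3.293 kΩ.
So V_A = 10.4 × 0.3654 = 3.800 mV.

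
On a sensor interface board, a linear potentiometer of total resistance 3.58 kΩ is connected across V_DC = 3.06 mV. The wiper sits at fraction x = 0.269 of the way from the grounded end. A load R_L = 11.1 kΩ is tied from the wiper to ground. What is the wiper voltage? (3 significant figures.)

V_out ≈ 0.774 mV

The pot divides into 2.617 kΩ above the wiper and 0.9630 kΩ below.
(x·R_p) ‖ R_L = 0.8861 kΩ.
V_out = 3.06 × 0.8861/(2.617 + 0.8861) = 0.7740 mV.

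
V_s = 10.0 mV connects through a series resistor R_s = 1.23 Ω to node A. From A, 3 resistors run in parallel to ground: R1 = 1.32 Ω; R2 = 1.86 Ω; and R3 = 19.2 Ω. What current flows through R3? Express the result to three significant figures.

I ≈ 0.196 mA

Parallel bank: R_p = 1/(1/1.32 + 1/1.86 + 1/19.2) = 0.7422 Ω.
V_A = 10.0 × 0.7422/1.972 = 3.763 mV.
Branch current I = V_A/R3 = 3.763/19.2 = 0.1960 mA.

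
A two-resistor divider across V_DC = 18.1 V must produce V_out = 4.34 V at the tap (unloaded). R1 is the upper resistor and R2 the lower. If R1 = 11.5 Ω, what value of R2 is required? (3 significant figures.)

R2 ≈ 3.63 Ω

Required fraction k = V_out/V_DC = 0.2398.
So R2 = R1 · V_out/(V_DC − V_out) = 11.5 × 4.34/(18.1 − 4.34) = 11.5 × 0.3154 = 3.627 Ω.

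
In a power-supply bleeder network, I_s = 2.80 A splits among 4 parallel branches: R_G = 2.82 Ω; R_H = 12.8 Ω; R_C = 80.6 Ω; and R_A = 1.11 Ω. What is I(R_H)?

Total conductance ΣG = 1/2.82 + 1/12.8 + 1/80.6 + 1/1.11 = 1.346 (units of 1/Ω).
By the current-divider rule, I = I_s · G_k/ΣG = 2.80 × 0.05804 = 0.1625 A.

I ≈ 0.163 A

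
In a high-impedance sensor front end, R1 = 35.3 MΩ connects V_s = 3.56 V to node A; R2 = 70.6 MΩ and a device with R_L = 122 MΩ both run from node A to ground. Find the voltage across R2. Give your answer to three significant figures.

R2 ‖ R_L = (70.6 × 122)/(70.6 + 122) = 44.72 MΩ.
Then V_out = V_s · R2'/(R1 + R2') = 3.56 × 44.72/80.02 = 1.990 V.
(Unloaded it would be 2.37 V; the load pulls it down.)

V_out ≈ 1.99 V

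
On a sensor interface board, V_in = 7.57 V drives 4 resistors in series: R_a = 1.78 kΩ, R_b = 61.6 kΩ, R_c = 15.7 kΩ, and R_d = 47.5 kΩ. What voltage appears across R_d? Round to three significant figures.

V ≈ 2.84 V

Series total: ΣR = 1.78 + 61.6 + 15.7 + 47.5 = 126.6 kΩ.
Voltage divider: V = V_in · (47.50 / 126.6) = 7.57 × 0.3753 = 2.841 V.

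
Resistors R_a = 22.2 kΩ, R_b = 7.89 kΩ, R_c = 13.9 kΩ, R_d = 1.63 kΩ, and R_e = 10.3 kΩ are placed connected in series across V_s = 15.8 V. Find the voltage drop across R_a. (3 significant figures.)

ΣR = 22.2 + 7.89 + 13.9 + 1.63 + 10.3 = 55.92 kΩ.
By the voltage-divider rule, V = 15.8 × 22.20/55.92 = 6.273 V.

V ≈ 6.27 V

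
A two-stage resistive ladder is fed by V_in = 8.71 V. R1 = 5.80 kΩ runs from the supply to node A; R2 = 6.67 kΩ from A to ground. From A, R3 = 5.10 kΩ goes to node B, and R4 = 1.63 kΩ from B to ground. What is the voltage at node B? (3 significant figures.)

Looking into the second stage from A: R3 + R4 = 6.730 kΩ appears in parallel with R2.
Effective lower resistance at A: R2 ‖ 6.730 = 3.350 kΩ.
V_A = 8.71 × 3.350/(5.80 + 3.350) = 3.189 V.
Stage 2 is unloaded, so V_B = V_A · R4/(R3+R4) = 3.189 × 1.63/6.730 = 0.7723 V.

V_B ≈ 0.772 V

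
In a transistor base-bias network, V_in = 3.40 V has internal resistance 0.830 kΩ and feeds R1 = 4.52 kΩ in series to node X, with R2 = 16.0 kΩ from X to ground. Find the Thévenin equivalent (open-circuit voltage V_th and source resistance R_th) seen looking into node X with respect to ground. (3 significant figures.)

V_th ≈ 2.55 V, R_th ≈ 4.01 kΩ

R1' = 0.830 + 4.52 = 5.350 kΩ (source resistance + R1).
With X open, the divider is unloaded: V_th = 3.40 × 16.0/21.35 = 2.548 V.
With V_in suppressed (replaced by a short), R_th = R1' ‖ R2 = (5.350 × 16.0)/(5.350 + 16.0) = 4.009 kΩ.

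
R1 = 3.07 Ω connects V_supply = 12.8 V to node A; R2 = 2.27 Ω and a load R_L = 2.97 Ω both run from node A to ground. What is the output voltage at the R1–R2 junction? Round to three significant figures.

V_out ≈ 3.78 V

R2 ‖ R_L = (2.27 × 2.97)/(2.27 + 2.97) = 1.287 Ω.
Voltage divider with the loaded lower leg: V_out = 12.8 × 1.287/(3.07 + 1.287) = 12.8 × 0.2953 = 3.780 V.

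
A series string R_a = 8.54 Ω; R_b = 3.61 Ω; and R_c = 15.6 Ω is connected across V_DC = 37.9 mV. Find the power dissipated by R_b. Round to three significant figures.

P ≈ 6.73 µW

ΣR = 27.75 Ω → I = 37.9/27.75 = 1.366 mA.
P(R_b) = I²·R_b = (1.366)² × 3.61 = 6.734 µW.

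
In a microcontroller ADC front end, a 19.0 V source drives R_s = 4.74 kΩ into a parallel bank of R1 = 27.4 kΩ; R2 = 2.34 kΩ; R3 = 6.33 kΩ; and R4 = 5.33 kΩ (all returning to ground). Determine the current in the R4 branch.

Equivalent of the parallel group: R_p = 1.235 kΩ.
V_A = 19.0 × 1.235/5.975 = 3.928 V.
I(R4) = V_A / R4 = 3.928/5.33 = 0.7370 mA.
(Check via current divider: I_total = 3.180 mA; share G_k/ΣG = 0.2318 → same result.)

I ≈ 0.737 mA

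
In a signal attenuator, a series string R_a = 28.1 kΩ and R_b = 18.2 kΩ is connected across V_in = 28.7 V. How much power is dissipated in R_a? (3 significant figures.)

P ≈ 10.8 mW

The common current is I = 28.7/46.30 = 0.6199 mA.
V(R_a) = I·R = 17.42 V; P = V·I = 17.42 × 0.6199 = 10.80 mW.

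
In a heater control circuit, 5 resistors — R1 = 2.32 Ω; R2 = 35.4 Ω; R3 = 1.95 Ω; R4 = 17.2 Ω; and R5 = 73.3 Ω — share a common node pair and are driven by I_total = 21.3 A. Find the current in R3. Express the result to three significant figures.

I ≈ 10.5 A

Total conductance ΣG = 1/2.32 + 1/35.4 + 1/1.95 + 1/17.2 + 1/73.3 = 1.044 (units of 1/Ω).
R3 takes the fraction G_k/ΣG = 0.5128/1.044 = 0.4913, so I = 21.3 × 0.4913 = 10.46 A.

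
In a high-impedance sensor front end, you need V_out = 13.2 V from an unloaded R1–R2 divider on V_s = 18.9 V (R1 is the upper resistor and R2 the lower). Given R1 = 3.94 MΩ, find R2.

R2 ≈ 9.12 MΩ

Required fraction k = V_out/V_s = 0.6984.
So R2 = R1 · V_out/(V_s − V_out) = 3.94 × 13.2/(18.9 − 13.2) = 3.94 × 2.316 = 9.124 MΩ.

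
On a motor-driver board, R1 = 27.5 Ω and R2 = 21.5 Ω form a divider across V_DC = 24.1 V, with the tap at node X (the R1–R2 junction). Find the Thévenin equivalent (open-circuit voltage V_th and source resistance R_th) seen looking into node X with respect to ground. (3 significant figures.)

With X open, the divider is unloaded: V_th = 24.1 × 21.5/49.00 = 10.57 V.
Looking into X with the source shorted: R_th = R1·R2/(R1+R2) = 27.50 × 21.5/49.00 = 12.07 Ω.

V_th ≈ 10.6 V, R_th ≈ 12.1 Ω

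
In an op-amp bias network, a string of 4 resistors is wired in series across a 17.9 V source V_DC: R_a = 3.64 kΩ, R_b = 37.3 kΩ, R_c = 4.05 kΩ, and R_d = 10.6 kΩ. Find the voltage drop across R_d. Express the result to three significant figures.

ΣR = 3.64 + 37.3 + 4.05 + 10.6 = 55.59 kΩ.
Voltage divider: V = V_DC · (10.60 / 55.59) = 17.9 × 0.1907 = 3.413 V.

V ≈ 3.41 V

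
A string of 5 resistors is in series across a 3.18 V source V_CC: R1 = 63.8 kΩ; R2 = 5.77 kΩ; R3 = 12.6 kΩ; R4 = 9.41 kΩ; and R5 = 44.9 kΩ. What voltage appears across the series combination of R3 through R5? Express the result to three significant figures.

V ≈ 1.56 V

Series total: ΣR = 63.8 + 5.77 + 12.6 + 9.41 + 44.9 = 136.5 kΩ.
R_{R3..R5} = 12.6 + 9.41 + 44.9 = 66.91 kΩ.
By the voltage-divider rule, V = 3.18 × 66.91/136.5 = 1.559 V.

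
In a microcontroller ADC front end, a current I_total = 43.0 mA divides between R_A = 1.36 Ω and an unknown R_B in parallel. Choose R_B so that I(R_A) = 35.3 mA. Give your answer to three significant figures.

Two-branch current divider: I_A = I_total · R_B/(R_A + R_B).
35.3/43.0 = R_B/(R_A + R_B) → R_B = R_A · (0.8209)/(1 − 0.8209) = 1.36 × 4.584 = 6.235 Ω.

R_B ≈ 6.23 Ω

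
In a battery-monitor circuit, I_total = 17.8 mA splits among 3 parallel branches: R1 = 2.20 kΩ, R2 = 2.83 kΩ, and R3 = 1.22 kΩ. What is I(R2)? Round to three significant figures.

I ≈ 3.86 mA

Conductances: ΣG = 1/2.20 + 1/2.83 + 1/1.22 = 1.628 (1/kΩ).
By the current-divider rule, I = I_total · G_k/ΣG = 17.8 × 0.2171 = 3.864 mA.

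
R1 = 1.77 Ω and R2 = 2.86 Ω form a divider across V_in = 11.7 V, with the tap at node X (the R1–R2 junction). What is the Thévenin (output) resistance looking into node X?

R_th ≈ 1.09 Ω

Looking into X with the source shorted: R_th = R1·R2/(R1+R2) = 1.770 × 2.86/4.630 = 1.093 Ω.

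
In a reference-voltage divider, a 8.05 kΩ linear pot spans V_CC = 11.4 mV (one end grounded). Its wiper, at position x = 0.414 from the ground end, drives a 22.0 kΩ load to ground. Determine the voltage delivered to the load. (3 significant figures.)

The pot divides into 4.717 kΩ above the wiper and 3.333 kΩ below.
Lower segment in parallel with the load: 3.333 ‖ 22.0 = 2.894 kΩ.
Then V_out = V_CC · 2.894/(4.717 + 2.894) = 4.335 mV.

V_out ≈ 4.33 mV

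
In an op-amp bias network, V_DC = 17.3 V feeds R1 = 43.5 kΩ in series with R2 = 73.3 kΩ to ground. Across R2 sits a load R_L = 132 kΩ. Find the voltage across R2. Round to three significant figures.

V_out ≈ 9.00 V

R2 ‖ R_L = (73.3 × 132)/(73.3 + 132) = 47.13 kΩ.
Voltage divider with the loaded lower leg: V_out = 17.3 × 47.13/(43.5 + 47.13) = 17.3 × 0.5200 = 8.996 V.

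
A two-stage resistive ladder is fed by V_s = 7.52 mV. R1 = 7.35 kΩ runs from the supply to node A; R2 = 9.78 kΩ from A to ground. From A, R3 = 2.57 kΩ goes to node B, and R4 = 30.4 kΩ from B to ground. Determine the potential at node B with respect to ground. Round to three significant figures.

The second stage (R3 + R4 = 32.97 kΩ) loads node A in parallel with R2.
Effective lower resistance at A: R2 ‖ 32.97 = 7.543 kΩ.
First divider: V_A = V_s · 7.543/(7.35 + 7.543) = 3.809 mV.
V_B = V_A × 0.9221 = 3.512 mV.

V_B ≈ 3.51 mV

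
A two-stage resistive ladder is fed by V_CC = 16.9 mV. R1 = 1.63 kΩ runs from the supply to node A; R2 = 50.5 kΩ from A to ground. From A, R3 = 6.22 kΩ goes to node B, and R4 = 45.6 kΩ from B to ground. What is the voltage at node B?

V_B ≈ 14.0 mV

The second stage (R3 + R4 = 51.82 kΩ) loads node A in parallel with R2.
R2 ‖ (R3+R4) = 25.58 kΩ.
First divider: V_A = V_CC · 25.58/(1.63 + 25.58) = 15.89 mV.
V_B = V_A × 0.8800 = 13.98 mV.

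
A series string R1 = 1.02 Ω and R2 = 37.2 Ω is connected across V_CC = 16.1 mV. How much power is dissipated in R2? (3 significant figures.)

P ≈ 6.60 µW

The common current is I = 16.1/38.22 = 0.4212 mA.
V(R2) = I·R = 15.67 mV; P = V·I = 15.67 × 0.4212 = 6.601 µW.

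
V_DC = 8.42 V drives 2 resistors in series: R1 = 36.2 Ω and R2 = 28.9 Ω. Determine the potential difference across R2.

V ≈ 3.74 V

Series total: ΣR = 36.2 + 28.9 = 65.10 Ω.
Voltage divider: V = V_DC · (28.90 / 65.10) = 8.42 × 0.4439 = 3.738 V.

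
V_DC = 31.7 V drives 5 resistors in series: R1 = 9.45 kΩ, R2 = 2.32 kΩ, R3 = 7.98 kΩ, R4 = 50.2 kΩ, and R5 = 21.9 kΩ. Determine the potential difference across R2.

Total series resistance ΣR = 9.45 + 2.32 + 7.98 + 50.2 + 21.9 = 91.85 kΩ.
By the voltage-divider rule, V = 31.7 × 2.320/91.85 = 0.8007 V.

V ≈ 0.801 V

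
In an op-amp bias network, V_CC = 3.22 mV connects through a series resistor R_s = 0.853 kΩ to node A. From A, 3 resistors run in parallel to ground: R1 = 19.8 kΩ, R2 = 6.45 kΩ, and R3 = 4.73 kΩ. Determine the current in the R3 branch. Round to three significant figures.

Combine the parallel branches: R_p = (1/19.8 + 1/6.45 + 1/4.73)⁻¹ = 2.398 kΩ.
V_A by voltage divider: V_A = 3.22 × 2.398/(0.853 + 2.398) = 2.375 mV.
Branch current I = V_A/R3 = 2.375/4.73 = 0.5022 µA.

I ≈ 0.502 µA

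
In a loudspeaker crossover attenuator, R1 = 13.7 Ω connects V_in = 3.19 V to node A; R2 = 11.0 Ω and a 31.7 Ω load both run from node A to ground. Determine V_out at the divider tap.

V_out ≈ 1.19 V

First combine the lower leg with the load: R2 ‖ R_L = 8.166 Ω.
Voltage divider with the loaded lower leg: V_out = 3.19 × 8.166/(13.7 + 8.166) = 3.19 × 0.3735 = 1.191 V.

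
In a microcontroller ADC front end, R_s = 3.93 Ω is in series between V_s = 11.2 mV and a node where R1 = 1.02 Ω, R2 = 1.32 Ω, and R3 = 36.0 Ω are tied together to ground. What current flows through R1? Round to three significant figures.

I ≈ 1.38 mA

Equivalent of the parallel group: R_p = 0.5663 Ω.
V_A by voltage divider: V_A = 11.2 × 0.5663/(3.93 + 0.5663) = 1.411 mV.
I(R1) = V_A / R1 = 1.411/1.02 = 1.383 mA.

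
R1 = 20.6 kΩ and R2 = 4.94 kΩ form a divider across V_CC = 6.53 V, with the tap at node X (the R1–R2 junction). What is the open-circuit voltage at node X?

With X open, the divider is unloaded: V_th = 6.53 × 4.94/25.54 = 1.263 V.

V_th ≈ 1.26 V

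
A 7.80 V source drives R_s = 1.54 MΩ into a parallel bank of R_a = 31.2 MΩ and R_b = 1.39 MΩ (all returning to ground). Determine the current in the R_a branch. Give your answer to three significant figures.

I ≈ 0.116 µA

Equivalent of the parallel group: R_p = 1.331 MΩ.
Node voltage V_A = V_in · R_p/(R_s + R_p) = 7.80 × 0.4635 = 3.616 V.
I(R_a) = V_A / R_a = 3.616/31.2 = 0.1159 µA.
(Check via current divider: I_total = 2.717 µA; share G_k/ΣG = 0.04265 → same result.)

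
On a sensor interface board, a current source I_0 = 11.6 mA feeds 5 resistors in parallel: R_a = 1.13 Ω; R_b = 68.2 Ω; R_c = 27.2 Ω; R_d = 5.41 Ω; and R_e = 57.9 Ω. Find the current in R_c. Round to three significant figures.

ΣG = 1/1.13 + 1/68.2 + 1/27.2 + 1/5.41 + 1/57.9 = 1.138.
R_c takes the fraction G_k/ΣG = 0.03676/1.138 = 0.03229, so I = 11.6 × 0.03229 = 0.3746 mA.

I ≈ 0.375 mA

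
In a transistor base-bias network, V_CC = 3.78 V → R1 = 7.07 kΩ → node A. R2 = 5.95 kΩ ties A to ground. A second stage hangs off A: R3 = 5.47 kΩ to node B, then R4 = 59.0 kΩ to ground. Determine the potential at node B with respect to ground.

Looking into the second stage from A: R3 + R4 = 64.47 kΩ appears in parallel with R2.
R2 ‖ (R3+R4) = 5.447 kΩ.
First divider: V_A = V_CC · 5.447/(7.07 + 5.447) = 1.645 V.
Then the unloaded second divider: V_B = V_A × R4/(R3+R4) = 1.645 × 0.9152 = 1.505 V.

V_B ≈ 1.51 V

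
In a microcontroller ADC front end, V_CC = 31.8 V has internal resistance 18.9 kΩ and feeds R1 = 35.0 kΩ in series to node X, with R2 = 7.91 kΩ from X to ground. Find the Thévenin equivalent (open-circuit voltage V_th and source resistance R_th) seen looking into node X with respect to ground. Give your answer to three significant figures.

V_th ≈ 4.07 V, R_th ≈ 6.90 kΩ

R1' = 18.9 + 35.0 = 53.90 kΩ (source resistance + R1).
With X open, the divider is unloaded: V_th = 31.8 × 7.91/61.81 = 4.070 V.
Looking into X with the source shorted: R_th = R1'·R2/(R1'+R2) = 53.90 × 7.91/61.81 = 6.898 kΩ.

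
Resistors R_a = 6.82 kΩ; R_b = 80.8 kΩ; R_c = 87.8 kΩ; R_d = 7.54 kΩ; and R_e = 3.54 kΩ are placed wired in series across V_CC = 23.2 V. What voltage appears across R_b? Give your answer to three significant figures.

V ≈ 10.1 V

Series total: ΣR = 6.82 + 80.8 + 87.8 + 7.54 + 3.54 = 186.5 kΩ.
Voltage divider: V = V_CC · (80.80 / 186.5) = 23.2 × 0.4332 = 10.05 V.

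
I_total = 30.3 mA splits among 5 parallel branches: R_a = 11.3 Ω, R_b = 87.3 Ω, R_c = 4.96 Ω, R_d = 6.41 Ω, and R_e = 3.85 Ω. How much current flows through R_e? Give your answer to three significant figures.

I ≈ 11.0 mA

Total conductance ΣG = 1/11.3 + 1/87.3 + 1/4.96 + 1/6.41 + 1/3.85 = 0.7173 (units of 1/Ω).
By the current-divider rule, I = I_total · G_k/ΣG = 30.3 × 0.3621 = 10.97 mA.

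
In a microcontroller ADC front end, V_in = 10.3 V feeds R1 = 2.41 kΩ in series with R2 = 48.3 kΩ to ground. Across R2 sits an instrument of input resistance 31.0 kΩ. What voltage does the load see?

V_out ≈ 9.13 V

First combine the lower leg with the load: R2 ‖ R_L = 18.88 kΩ.
Now apply the divider: V_out = 10.3 × 0.8868 = 9.134 V.
(Unloaded it would be 9.81 V; the load pulls it down.)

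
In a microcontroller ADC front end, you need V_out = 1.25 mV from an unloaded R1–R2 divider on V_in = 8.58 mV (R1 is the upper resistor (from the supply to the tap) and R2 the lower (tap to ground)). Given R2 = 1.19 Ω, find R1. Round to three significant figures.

R1 ≈ 6.98 Ω

V_out/V_in = R2/(R1+R2) = 0.1457.
Rearranging, R1 = R2·(1−k)/k = 1.19 × 5.864 = 6.978 Ω.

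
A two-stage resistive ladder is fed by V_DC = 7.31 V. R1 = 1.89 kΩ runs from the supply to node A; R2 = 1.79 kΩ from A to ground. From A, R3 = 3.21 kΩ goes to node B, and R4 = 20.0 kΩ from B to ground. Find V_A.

Looking into the second stage from A: R3 + R4 = 23.21 kΩ appears in parallel with R2.
Effective lower resistance at A: R2 ‖ 23.21 = 1.662 kΩ.
First divider: V_A = V_DC · 1.662/(1.89 + 1.662) = 3.420 V.

V_A ≈ 3.42 V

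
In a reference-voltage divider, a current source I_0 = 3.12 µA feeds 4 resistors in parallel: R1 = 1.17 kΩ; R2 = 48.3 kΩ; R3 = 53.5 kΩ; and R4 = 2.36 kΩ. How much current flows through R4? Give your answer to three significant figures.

I ≈ 1.00 µA

ΣG = 1/1.17 + 1/48.3 + 1/53.5 + 1/2.36 = 1.318.
By the current-divider rule, I = I_0 · G_k/ΣG = 3.12 × 0.3215 = 1.003 µA.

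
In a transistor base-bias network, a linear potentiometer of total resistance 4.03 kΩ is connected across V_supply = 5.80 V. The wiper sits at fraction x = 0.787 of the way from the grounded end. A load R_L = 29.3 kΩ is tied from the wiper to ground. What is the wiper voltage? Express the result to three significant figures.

V_out ≈ 4.46 V

The pot divides into 0.8584 kΩ above the wiper and 3.172 kΩ below.
Lower segment in parallel with the load: 3.172 ‖ 29.3 = 2.862 kΩ.
Then V_out = V_supply · 2.862/(0.8584 + 2.862) = 4.462 V.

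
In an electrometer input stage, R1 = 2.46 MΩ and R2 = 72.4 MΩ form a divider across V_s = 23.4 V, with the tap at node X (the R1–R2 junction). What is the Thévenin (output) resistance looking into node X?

Zeroing V_s shorts the top of R1 to ground, so R_th = R1 ‖ R2 = 2.379 MΩ.

R_th ≈ 2.38 MΩ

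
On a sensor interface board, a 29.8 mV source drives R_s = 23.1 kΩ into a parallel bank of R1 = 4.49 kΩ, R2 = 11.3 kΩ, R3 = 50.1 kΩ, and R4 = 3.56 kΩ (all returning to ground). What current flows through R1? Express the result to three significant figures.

I ≈ 0.438 µA

Combine the parallel branches: R_p = (1/4.49 + 1/11.3 + 1/50.1 + 1/3.56)⁻¹ = 1.634 kΩ.
V_A by voltage divider: V_A = 29.8 × 1.634/(23.1 + 1.634) = 1.968 mV.
Branch current I = V_A/R1 = 1.968/4.49 = 0.4384 µA.
(Check via current divider: I_total = 1.205 µA; share G_k/ΣG = 0.3639 → same result.)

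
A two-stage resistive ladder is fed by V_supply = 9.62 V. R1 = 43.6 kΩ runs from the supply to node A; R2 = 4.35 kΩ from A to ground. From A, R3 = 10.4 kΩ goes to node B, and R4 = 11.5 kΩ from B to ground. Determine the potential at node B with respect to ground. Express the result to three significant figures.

V_B ≈ 0.388 V

Node A sees R2 in parallel with the series input of stage 2, R3 + R4 = 21.90 kΩ.
R2 ‖ (R3+R4) = 3.629 kΩ.
V_A = 9.62 × 3.629/(43.6 + 3.629) = 0.7392 V.
Then the unloaded second divider: V_B = V_A × R4/(R3+R4) = 0.7392 × 0.5251 = 0.3882 V.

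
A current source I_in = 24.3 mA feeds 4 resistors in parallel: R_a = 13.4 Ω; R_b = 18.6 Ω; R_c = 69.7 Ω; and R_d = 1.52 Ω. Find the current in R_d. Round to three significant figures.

ΣG = 1/13.4 + 1/18.6 + 1/69.7 + 1/1.52 = 0.8006.
R_d takes the fraction G_k/ΣG = 0.6579/0.8006 = 0.8217, so I = 24.3 × 0.8217 = 19.97 mA.

I ≈ 20.0 mA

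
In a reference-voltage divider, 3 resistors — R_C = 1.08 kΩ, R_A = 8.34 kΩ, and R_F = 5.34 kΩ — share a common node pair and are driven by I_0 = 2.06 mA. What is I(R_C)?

I ≈ 1.55 mA

Total conductance ΣG = 1/1.08 + 1/8.34 + 1/5.34 = 1.233 (units of 1/kΩ).
R_C takes the fraction G_k/ΣG = 0.9259/1.233 = 0.7509, so I = 2.06 × 0.7509 = 1.547 mA.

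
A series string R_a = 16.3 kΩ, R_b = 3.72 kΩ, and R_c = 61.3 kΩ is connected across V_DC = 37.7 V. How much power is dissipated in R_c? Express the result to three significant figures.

The common current is I = 37.7/81.32 = 0.4636 mA.
P = I²R = 0.2149 × 61.3 = 13.17 mW.

P ≈ 13.2 mW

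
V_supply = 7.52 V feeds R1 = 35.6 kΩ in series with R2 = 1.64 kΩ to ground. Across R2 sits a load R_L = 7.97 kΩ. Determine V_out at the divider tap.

V_out ≈ 0.277 V

R2 ‖ R_L = (1.64 × 7.97)/(1.64 + 7.97) = 1.360 kΩ.
Then V_out = V_supply · R2'/(R1 + R2') = 7.52 × 1.360/36.96 = 0.2767 V.
(Unloaded it would be 0.331 V; the load pulls it down.)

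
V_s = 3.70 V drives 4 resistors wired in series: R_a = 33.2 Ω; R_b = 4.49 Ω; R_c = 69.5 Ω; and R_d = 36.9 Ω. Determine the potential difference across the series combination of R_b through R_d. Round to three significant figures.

V ≈ 2.85 V

Total series resistance ΣR = 33.2 + 4.49 + 69.5 + 36.9 = 144.1 Ω.
R_{R_b..R_d} = 4.49 + 69.5 + 36.9 = 110.9 Ω.
Voltage divider: V = V_s · (110.9 / 144.1) = 3.70 × 0.7696 = 2.847 V.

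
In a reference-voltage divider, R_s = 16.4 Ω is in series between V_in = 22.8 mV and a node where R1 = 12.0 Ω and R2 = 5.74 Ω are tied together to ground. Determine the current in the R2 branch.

Equivalent of the parallel group: R_p = 3.883 Ω.
V_A by voltage divider: V_A = 22.8 × 3.883/(16.4 + 3.883) = 4.365 mV.
I(R2) = V_A / R2 = 4.365/5.74 = 0.7604 mA.
(Equivalently: I_total = 1.124 mA, then current-divider fraction G_k/ΣG = 0.6764.)

I ≈ 0.760 mA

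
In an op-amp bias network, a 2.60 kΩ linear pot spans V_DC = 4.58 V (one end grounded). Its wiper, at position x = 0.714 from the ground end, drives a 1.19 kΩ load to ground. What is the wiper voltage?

Lower segment x·R_p = 1.856 kΩ; upper segment (1−x)·R_p = 0.7436 kΩ.
(x·R_p) ‖ R_L = 0.7252 kΩ.
V_out = 4.58 × 0.7252/(0.7436 + 0.7252) = 2.261 V.

V_out ≈ 2.26 V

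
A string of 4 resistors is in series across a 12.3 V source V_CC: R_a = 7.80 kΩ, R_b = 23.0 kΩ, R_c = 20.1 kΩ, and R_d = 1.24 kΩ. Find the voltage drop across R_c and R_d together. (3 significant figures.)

V ≈ 5.03 V

Total series resistance ΣR = 7.80 + 23.0 + 20.1 + 1.24 = 52.14 kΩ.
R_{R_c..R_d} = 20.1 + 1.24 = 21.34 kΩ.
By the voltage-divider rule, V = 12.3 × 21.34/52.14 = 5.034 V.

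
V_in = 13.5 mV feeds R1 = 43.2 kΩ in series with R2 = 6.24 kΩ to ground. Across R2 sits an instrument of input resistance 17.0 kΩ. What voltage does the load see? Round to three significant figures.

V_out ≈ 1.29 mV

The load sits in parallel with R2, giving an effective lower resistance R2' = R2·R_L/(R2+R_L) = 4.565 kΩ.
Then V_out = V_in · R2'/(R1 + R2') = 13.5 × 4.565/47.76 = 1.290 mV.
(Unloaded it would be 1.70 mV; the load pulls it down.)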